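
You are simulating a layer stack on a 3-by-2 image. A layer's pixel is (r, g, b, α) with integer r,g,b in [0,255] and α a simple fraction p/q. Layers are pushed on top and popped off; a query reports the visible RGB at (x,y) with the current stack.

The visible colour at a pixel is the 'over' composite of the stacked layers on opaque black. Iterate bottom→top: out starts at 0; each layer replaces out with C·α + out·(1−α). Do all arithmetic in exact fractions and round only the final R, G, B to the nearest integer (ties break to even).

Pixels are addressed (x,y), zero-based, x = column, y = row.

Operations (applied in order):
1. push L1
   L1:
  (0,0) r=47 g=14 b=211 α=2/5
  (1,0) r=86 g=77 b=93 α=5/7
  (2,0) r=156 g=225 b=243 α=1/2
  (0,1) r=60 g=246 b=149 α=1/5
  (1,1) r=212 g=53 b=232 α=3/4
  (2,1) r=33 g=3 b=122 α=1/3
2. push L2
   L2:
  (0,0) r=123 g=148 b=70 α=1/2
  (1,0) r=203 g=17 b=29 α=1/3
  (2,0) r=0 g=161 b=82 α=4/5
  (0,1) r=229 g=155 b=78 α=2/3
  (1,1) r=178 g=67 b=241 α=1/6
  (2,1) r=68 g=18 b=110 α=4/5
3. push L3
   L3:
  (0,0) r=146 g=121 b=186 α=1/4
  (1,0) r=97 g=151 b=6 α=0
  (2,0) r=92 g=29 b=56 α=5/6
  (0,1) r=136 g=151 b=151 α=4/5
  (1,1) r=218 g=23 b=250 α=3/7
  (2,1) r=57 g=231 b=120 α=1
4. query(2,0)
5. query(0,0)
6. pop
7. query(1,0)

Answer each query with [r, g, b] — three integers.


at x=2,y=0 over L1,L2,L3:
after L1 α=1/2: [78, 225/2, 243/2]
after L2 α=4/5: [78/5, 1513/10, 899/10]
after L3 α=5/6: [1189/15, 2963/60, 1233/20]
→ [79, 49, 62]

at x=0,y=0 over L1,L2,L3:
+L1 (α=2/5) → [94/5, 28/5, 422/5]
+L2 (α=1/2) → [709/10, 384/5, 386/5]
+L3 (α=1/4) → [3587/40, 1757/20, 522/5]
→ [90, 88, 104]

at x=1,y=0 over L1,L2:
after L1 α=5/7: [430/7, 55, 465/7]
after L2 α=1/3: [2281/21, 127/3, 1133/21]
→ [109, 42, 54]


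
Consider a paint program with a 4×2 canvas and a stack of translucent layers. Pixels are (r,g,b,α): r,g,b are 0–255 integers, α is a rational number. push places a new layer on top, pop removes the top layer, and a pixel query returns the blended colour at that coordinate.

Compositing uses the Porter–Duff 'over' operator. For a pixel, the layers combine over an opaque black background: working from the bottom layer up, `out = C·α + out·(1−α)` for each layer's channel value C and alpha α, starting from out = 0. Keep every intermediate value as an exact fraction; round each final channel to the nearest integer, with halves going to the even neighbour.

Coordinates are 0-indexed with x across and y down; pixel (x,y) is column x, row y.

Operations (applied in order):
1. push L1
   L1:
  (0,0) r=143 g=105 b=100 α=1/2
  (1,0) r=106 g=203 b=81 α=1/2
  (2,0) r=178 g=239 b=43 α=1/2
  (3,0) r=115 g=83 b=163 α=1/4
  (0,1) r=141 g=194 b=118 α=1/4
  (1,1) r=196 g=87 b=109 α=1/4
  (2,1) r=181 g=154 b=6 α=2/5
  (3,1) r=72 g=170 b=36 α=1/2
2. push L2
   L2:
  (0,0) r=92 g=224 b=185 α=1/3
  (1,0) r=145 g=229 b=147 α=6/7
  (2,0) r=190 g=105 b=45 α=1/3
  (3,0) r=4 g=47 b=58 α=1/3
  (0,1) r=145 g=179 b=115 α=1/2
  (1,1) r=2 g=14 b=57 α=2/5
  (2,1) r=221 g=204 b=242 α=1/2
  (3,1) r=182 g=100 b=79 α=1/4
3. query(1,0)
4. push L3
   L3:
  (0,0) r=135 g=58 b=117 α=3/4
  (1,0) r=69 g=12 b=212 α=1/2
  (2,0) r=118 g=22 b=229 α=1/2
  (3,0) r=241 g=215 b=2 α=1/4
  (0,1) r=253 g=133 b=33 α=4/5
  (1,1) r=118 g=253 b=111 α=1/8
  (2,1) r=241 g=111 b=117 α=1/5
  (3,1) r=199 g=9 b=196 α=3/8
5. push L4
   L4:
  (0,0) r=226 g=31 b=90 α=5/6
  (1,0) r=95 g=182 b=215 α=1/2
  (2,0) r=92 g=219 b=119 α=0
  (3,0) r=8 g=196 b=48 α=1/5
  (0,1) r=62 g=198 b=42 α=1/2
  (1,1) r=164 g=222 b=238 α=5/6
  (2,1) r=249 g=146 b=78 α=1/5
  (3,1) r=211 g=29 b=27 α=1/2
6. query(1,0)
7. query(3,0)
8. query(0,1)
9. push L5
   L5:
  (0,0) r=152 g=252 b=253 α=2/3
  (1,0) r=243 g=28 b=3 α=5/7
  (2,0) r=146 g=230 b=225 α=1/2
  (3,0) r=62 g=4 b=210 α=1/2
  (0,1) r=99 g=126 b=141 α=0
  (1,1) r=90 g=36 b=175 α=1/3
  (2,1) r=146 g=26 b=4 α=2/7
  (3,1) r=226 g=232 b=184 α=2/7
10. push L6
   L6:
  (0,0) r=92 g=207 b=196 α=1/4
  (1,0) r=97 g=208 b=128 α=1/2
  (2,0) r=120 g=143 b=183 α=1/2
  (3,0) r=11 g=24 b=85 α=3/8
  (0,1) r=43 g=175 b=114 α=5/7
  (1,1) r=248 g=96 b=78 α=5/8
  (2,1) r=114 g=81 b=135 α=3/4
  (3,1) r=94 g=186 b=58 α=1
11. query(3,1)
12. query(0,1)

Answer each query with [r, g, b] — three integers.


at x=1,y=0 over L1,L2:
L1 α=1/2: [53, 203/2, 81/2]
L2 α=6/7: [923/7, 2951/14, 1845/14]
= [132, 211, 132]

query (1,0) [L1,L2,L3,L4] — begin 0,0,0
L1 α=1/2: [53, 203/2, 81/2]
L2 α=6/7: [923/7, 2951/14, 1845/14]
L3 α=1/2: [703/7, 3119/28, 4813/28]
L4 α=1/2: [684/7, 8215/56, 10833/56]
→ [98, 147, 193]

at x=3,y=0 over L1,L2,L3,L4:
+L1 (α=1/4) → [115/4, 83/4, 163/4]
+L2 (α=1/3) → [41/2, 59/2, 93/2]
+L3 (α=1/4) → [605/8, 607/8, 283/8]
+L4 (α=1/5) → [621/10, 999/10, 379/10]
= [62, 100, 38]

query (0,1) [L1,L2,L3,L4] — begin 0,0,0
L1 α=1/4: [141/4, 97/2, 59/2]
L2 α=1/2: [721/8, 455/4, 289/4]
L3 α=4/5: [8817/40, 2583/20, 817/20]
L4 α=1/2: [11297/80, 6543/40, 1657/40]
→ [141, 164, 41]

at x=3,y=1 over L1,L2,L3,L4,L5,L6:
+L1 (α=1/2) → [36, 85, 18]
+L2 (α=1/4) → [145/2, 355/4, 133/4]
+L3 (α=3/8) → [1919/16, 1883/32, 3017/32]
+L4 (α=1/2) → [5295/32, 2811/64, 3881/64]
+L5 (α=2/7) → [40939/224, 43751/448, 42957/448]
+L6 (α=1) → [94, 186, 58]
= [94, 186, 58]

(0,1) stack=L1,L2,L3,L4,L5,L6; from [0,0,0]:
+L1 (α=1/4) → [141/4, 97/2, 59/2]
+L2 (α=1/2) → [721/8, 455/4, 289/4]
+L3 (α=4/5) → [8817/40, 2583/20, 817/20]
+L4 (α=1/2) → [11297/80, 6543/40, 1657/40]
+L5 (α=0) → [11297/80, 6543/40, 1657/40]
+L6 (α=5/7) → [19897/280, 24043/140, 13057/140]
→ [71, 172, 93]


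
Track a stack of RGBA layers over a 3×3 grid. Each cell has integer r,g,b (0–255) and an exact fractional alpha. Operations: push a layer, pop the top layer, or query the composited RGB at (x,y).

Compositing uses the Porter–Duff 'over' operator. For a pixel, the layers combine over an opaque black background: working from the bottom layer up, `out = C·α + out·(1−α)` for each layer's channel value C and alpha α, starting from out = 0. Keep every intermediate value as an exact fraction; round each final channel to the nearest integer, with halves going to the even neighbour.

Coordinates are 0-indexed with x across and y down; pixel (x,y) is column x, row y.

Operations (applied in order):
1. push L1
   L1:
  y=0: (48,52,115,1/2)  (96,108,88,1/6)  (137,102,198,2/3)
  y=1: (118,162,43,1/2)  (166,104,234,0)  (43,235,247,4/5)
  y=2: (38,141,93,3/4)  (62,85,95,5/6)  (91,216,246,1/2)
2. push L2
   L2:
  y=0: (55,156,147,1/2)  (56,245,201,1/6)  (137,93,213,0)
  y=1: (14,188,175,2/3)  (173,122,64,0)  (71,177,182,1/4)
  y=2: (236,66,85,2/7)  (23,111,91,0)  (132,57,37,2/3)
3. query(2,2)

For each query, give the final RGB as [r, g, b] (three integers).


at x=2,y=2 over L1,L2:
after L1 α=1/2: [91/2, 108, 123]
after L2 α=2/3: [619/6, 74, 197/3]
rounded: [103, 74, 66]


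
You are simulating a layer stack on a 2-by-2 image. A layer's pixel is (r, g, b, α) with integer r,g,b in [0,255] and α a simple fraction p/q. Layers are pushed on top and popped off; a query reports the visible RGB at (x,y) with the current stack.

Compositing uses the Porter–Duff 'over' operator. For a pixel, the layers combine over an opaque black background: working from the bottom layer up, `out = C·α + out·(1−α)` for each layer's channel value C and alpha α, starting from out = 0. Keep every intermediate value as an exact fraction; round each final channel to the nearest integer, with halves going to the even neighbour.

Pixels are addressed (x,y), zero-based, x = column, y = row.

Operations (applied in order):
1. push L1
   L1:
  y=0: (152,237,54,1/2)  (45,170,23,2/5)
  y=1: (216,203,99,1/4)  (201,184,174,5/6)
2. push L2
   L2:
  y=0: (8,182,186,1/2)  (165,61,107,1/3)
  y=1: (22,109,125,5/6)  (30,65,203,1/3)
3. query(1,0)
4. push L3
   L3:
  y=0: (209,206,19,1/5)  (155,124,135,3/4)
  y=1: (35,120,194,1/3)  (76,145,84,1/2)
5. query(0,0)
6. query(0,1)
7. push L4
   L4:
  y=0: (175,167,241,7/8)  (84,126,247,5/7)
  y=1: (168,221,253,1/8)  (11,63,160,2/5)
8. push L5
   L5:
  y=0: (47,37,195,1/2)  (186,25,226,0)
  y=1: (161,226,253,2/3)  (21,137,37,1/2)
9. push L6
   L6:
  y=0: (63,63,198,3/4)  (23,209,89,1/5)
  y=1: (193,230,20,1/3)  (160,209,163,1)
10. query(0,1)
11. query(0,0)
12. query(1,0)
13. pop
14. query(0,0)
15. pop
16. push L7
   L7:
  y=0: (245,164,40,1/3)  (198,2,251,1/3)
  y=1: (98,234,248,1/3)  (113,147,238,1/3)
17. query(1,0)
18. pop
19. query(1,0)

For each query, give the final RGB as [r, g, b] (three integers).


query (1,0) [L1,L2] — begin 0,0,0
after L1 α=2/5: [18, 68, 46/5]
after L2 α=1/3: [67, 197/3, 209/5]
= [67, 66, 42]

query (0,0) [L1,L2,L3] — begin 0,0,0
L1 α=1/2: [76, 237/2, 27]
L2 α=1/2: [42, 601/4, 213/2]
L3 α=1/5: [377/5, 807/5, 89]
rounded: [75, 161, 89]

query (0,1) [L1,L2,L3] — begin 0,0,0
L1 α=1/4: [54, 203/4, 99/4]
L2 α=5/6: [82/3, 2383/24, 2599/24]
L3 α=1/3: [269/9, 3823/36, 4927/36]
= [30, 106, 137]

(0,1) stack=L1,L2,L3,L4,L5,L6; from [0,0,0]:
+L1 (α=1/4) → [54, 203/4, 99/4]
+L2 (α=5/6) → [82/3, 2383/24, 2599/24]
+L3 (α=1/3) → [269/9, 3823/36, 4927/36]
+L4 (α=1/8) → [3395/72, 34717/288, 43597/288]
+L5 (α=2/3) → [26579/216, 164893/864, 189325/864]
+L6 (α=1/3) → [47423/324, 264253/1296, 197965/1296]
rounded: [146, 204, 153]

(0,0) stack=L1,L2,L3,L4,L5,L6; from [0,0,0]:
+L1 (α=1/2) → [76, 237/2, 27]
+L2 (α=1/2) → [42, 601/4, 213/2]
+L3 (α=1/5) → [377/5, 807/5, 89]
+L4 (α=7/8) → [3251/20, 1663/10, 222]
+L5 (α=1/2) → [4191/40, 2033/20, 417/2]
+L6 (α=3/4) → [11751/160, 5813/80, 1605/8]
rounded: [73, 73, 201]

at x=1,y=0 over L1,L2,L3,L4,L5,L6:
+L1 (α=2/5) → [18, 68, 46/5]
+L2 (α=1/3) → [67, 197/3, 209/5]
+L3 (α=3/4) → [133, 1313/12, 1117/10]
+L4 (α=5/7) → [98, 5093/42, 7292/35]
+L5 (α=0) → [98, 5093/42, 7292/35]
+L6 (α=1/5) → [83, 2915/21, 32283/175]
→ [83, 139, 184]

query (0,0) [L1,L2,L3,L4,L5] — begin 0,0,0
+L1 (α=1/2) → [76, 237/2, 27]
+L2 (α=1/2) → [42, 601/4, 213/2]
+L3 (α=1/5) → [377/5, 807/5, 89]
+L4 (α=7/8) → [3251/20, 1663/10, 222]
+L5 (α=1/2) → [4191/40, 2033/20, 417/2]
→ [105, 102, 208]

(1,0) stack=L1,L2,L3,L4,L7; from [0,0,0]:
after L1 α=2/5: [18, 68, 46/5]
after L2 α=1/3: [67, 197/3, 209/5]
after L3 α=3/4: [133, 1313/12, 1117/10]
after L4 α=5/7: [98, 5093/42, 7292/35]
after L7 α=1/3: [394/3, 5135/63, 23369/105]
= [131, 82, 223]

query (1,0) [L1,L2,L3,L4] — begin 0,0,0
+L1 (α=2/5) → [18, 68, 46/5]
+L2 (α=1/3) → [67, 197/3, 209/5]
+L3 (α=3/4) → [133, 1313/12, 1117/10]
+L4 (α=5/7) → [98, 5093/42, 7292/35]
→ [98, 121, 208]


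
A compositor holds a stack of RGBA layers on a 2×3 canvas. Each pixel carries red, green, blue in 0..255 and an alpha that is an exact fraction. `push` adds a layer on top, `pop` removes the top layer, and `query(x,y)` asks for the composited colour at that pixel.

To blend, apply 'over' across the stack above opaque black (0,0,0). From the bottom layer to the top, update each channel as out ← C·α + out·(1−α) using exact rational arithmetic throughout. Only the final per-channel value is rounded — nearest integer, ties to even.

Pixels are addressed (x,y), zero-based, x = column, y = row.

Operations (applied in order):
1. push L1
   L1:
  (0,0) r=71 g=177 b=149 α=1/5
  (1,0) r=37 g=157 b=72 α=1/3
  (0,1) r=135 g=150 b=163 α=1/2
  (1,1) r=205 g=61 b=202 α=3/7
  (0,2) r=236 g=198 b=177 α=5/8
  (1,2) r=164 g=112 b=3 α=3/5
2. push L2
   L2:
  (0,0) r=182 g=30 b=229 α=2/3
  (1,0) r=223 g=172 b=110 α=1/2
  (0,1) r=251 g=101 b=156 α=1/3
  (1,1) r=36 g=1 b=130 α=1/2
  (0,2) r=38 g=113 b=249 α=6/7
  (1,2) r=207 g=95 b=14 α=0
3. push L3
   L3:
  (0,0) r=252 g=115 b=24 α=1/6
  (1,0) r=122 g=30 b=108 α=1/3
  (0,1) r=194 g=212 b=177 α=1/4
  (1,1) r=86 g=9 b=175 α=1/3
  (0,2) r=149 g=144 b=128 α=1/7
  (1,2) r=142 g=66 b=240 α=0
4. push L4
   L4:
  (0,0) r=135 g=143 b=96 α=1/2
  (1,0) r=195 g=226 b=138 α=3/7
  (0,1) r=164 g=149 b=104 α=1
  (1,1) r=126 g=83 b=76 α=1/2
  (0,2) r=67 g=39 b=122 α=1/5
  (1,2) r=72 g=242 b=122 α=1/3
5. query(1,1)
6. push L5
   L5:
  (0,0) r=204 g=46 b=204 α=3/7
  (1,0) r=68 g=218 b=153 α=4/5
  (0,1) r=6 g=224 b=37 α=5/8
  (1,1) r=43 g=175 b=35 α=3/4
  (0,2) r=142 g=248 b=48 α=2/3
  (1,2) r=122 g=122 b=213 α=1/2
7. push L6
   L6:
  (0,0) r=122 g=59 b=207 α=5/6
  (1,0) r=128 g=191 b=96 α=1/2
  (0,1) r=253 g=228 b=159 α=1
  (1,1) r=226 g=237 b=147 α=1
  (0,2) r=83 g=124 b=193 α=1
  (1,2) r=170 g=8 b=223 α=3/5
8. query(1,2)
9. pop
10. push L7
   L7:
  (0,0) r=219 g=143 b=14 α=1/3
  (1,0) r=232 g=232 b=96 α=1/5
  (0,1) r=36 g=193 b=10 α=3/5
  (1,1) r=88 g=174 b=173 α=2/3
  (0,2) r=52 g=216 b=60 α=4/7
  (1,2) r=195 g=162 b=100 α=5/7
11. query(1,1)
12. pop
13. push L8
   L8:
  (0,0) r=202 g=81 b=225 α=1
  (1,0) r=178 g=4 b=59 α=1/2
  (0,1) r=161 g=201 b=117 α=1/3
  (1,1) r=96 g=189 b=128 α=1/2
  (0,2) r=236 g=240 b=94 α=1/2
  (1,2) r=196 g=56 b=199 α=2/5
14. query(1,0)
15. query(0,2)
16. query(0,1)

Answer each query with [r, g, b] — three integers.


at x=1,y=1 over L1,L2,L3,L4:
after L1 α=3/7: [615/7, 183/7, 606/7]
after L2 α=1/2: [867/14, 95/7, 758/7]
after L3 α=1/3: [1469/21, 253/21, 2741/21]
after L4 α=1/2: [4115/42, 998/21, 4337/42]
→ [98, 48, 103]

at x=1,y=2 over L1,L2,L3,L4,L5,L6:
+L1 (α=3/5) → [492/5, 336/5, 9/5]
+L2 (α=0) → [492/5, 336/5, 9/5]
+L3 (α=0) → [492/5, 336/5, 9/5]
+L4 (α=1/3) → [448/5, 1882/15, 628/15]
+L5 (α=1/2) → [529/5, 1856/15, 3823/30]
+L6 (α=3/5) → [3608/25, 4072/75, 13858/75]
rounded: [144, 54, 185]

query (1,1) [L1,L2,L3,L4,L5,L7] — begin 0,0,0
+L1 (α=3/7) → [615/7, 183/7, 606/7]
+L2 (α=1/2) → [867/14, 95/7, 758/7]
+L3 (α=1/3) → [1469/21, 253/21, 2741/21]
+L4 (α=1/2) → [4115/42, 998/21, 4337/42]
+L5 (α=3/4) → [9533/168, 12023/84, 8747/168]
+L7 (α=2/3) → [39101/504, 41255/252, 66875/504]
= [78, 164, 133]

at x=1,y=0 over L1,L2,L3,L4,L5,L8:
after L1 α=1/3: [37/3, 157/3, 24]
after L2 α=1/2: [353/3, 673/6, 67]
after L3 α=1/3: [1072/9, 763/9, 242/3]
after L4 α=3/7: [9553/63, 9154/63, 2210/21]
after L5 α=4/5: [26689/315, 12818/63, 15062/105]
after L8 α=1/2: [82759/630, 6535/63, 21257/210]
→ [131, 104, 101]

at x=0,y=2 over L1,L2,L3,L4,L5,L8:
L1 α=5/8: [295/2, 495/4, 885/8]
L2 α=6/7: [751/14, 3207/28, 12837/56]
L3 α=1/7: [3296/49, 11637/98, 42095/196]
L4 α=1/5: [16467/245, 5037/49, 48073/245]
L5 α=2/3: [86047/735, 29341/147, 71593/735]
L8 α=1/2: [259507/1470, 64621/294, 140683/1470]
= [177, 220, 96]

at x=0,y=1 over L1,L2,L3,L4,L5,L8:
after L1 α=1/2: [135/2, 75, 163/2]
after L2 α=1/3: [386/3, 251/3, 319/3]
after L3 α=1/4: [145, 463/4, 124]
after L4 α=1: [164, 149, 104]
after L5 α=5/8: [261/4, 1567/8, 497/8]
after L8 α=1/3: [583/6, 2371/12, 965/12]
rounded: [97, 198, 80]


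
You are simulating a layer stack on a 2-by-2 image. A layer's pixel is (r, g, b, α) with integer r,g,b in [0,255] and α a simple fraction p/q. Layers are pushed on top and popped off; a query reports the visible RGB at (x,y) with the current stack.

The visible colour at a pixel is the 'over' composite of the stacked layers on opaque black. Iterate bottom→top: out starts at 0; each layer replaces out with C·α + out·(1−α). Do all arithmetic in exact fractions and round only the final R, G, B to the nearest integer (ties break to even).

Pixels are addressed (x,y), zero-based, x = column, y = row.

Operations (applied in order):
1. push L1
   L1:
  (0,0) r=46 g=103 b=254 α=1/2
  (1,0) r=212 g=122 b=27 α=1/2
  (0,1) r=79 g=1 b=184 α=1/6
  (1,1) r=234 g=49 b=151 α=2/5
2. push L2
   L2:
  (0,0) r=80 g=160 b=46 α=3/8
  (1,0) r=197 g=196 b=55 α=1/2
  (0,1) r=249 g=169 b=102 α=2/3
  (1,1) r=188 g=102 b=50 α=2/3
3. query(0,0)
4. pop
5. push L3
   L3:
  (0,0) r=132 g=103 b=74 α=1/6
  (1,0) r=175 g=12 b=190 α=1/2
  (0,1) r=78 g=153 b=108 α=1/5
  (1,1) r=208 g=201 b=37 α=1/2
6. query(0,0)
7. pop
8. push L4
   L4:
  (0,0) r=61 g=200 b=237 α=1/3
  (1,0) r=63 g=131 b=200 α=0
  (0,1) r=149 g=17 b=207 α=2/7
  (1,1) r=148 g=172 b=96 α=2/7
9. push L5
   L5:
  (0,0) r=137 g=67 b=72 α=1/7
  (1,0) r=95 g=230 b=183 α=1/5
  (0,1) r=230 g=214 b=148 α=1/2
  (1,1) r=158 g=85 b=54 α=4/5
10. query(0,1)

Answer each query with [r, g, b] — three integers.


(0,0) stack=L1,L2; from [0,0,0]:
+L1 (α=1/2) → [23, 103/2, 127]
+L2 (α=3/8) → [355/8, 1475/16, 773/8]
= [44, 92, 97]

(0,0) stack=L1,L3; from [0,0,0]:
after L1 α=1/2: [23, 103/2, 127]
after L3 α=1/6: [247/6, 721/12, 709/6]
→ [41, 60, 118]

query (0,1) [L1,L4,L5] — begin 0,0,0
+L1 (α=1/6) → [79/6, 1/6, 92/3]
+L4 (α=2/7) → [2183/42, 209/42, 1702/21]
+L5 (α=1/2) → [11843/84, 9197/84, 2405/21]
→ [141, 109, 115]


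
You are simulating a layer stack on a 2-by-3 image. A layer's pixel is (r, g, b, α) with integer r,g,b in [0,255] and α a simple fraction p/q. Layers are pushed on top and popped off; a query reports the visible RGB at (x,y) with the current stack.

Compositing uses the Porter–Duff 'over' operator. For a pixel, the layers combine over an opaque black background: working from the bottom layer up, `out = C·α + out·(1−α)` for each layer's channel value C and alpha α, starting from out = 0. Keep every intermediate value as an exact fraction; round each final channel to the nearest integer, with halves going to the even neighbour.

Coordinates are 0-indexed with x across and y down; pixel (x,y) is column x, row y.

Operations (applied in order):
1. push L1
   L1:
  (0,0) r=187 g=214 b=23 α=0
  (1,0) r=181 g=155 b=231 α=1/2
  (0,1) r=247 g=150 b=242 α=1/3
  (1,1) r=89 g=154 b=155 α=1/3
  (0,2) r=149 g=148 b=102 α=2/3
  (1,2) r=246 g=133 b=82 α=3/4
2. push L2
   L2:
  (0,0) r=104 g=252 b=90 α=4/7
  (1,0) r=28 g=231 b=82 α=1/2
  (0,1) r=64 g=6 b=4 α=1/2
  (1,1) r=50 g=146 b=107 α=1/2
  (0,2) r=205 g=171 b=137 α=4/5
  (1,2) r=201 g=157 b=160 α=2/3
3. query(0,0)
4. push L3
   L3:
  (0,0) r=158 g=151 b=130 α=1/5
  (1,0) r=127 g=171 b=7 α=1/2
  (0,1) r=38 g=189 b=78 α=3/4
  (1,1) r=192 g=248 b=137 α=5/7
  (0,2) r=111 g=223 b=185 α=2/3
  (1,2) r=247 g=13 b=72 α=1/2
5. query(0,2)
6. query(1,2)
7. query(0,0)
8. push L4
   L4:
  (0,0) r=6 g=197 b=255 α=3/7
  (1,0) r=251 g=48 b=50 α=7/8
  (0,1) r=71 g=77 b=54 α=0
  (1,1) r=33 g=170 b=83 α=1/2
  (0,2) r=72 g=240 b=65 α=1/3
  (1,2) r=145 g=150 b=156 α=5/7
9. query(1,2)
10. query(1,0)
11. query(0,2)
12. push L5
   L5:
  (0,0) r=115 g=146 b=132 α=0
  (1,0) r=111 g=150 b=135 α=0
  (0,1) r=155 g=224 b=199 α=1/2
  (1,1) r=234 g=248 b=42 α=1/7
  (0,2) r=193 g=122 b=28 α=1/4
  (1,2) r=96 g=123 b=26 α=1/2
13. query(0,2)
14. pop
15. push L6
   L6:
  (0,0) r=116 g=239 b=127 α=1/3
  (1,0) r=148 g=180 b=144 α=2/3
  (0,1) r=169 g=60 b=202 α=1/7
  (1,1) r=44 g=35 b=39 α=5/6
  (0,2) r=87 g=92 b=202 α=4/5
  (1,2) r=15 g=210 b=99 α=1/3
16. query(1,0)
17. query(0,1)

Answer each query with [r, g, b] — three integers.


(0,0) stack=L1,L2; from [0,0,0]:
L1 α=0: [0, 0, 0]
L2 α=4/7: [416/7, 144, 360/7]
= [59, 144, 51]

at x=0,y=2 over L1,L2,L3:
after L1 α=2/3: [298/3, 296/3, 68]
after L2 α=4/5: [2758/15, 2348/15, 616/5]
after L3 α=2/3: [6088/45, 9038/45, 822/5]
→ [135, 201, 164]

(1,2) stack=L1,L2,L3; from [0,0,0]:
after L1 α=3/4: [369/2, 399/4, 123/2]
after L2 α=2/3: [391/2, 1655/12, 763/6]
after L3 α=1/2: [885/4, 1811/24, 1195/12]
rounded: [221, 75, 100]

(0,0) stack=L1,L2,L3; from [0,0,0]:
after L1 α=0: [0, 0, 0]
after L2 α=4/7: [416/7, 144, 360/7]
after L3 α=1/5: [554/7, 727/5, 470/7]
rounded: [79, 145, 67]

(1,2) stack=L1,L2,L3,L4; from [0,0,0]:
L1 α=3/4: [369/2, 399/4, 123/2]
L2 α=2/3: [391/2, 1655/12, 763/6]
L3 α=1/2: [885/4, 1811/24, 1195/12]
L4 α=5/7: [2335/14, 10811/84, 5875/42]
→ [167, 129, 140]

at x=1,y=0 over L1,L2,L3,L4:
after L1 α=1/2: [181/2, 155/2, 231/2]
after L2 α=1/2: [237/4, 617/4, 395/4]
after L3 α=1/2: [745/8, 1301/8, 423/8]
after L4 α=7/8: [14801/64, 3989/64, 3223/64]
rounded: [231, 62, 50]

(0,2) stack=L1,L2,L3,L4; from [0,0,0]:
+L1 (α=2/3) → [298/3, 296/3, 68]
+L2 (α=4/5) → [2758/15, 2348/15, 616/5]
+L3 (α=2/3) → [6088/45, 9038/45, 822/5]
+L4 (α=1/3) → [15416/135, 28876/135, 1969/15]
→ [114, 214, 131]

(0,2) stack=L1,L2,L3,L4,L5; from [0,0,0]:
+L1 (α=2/3) → [298/3, 296/3, 68]
+L2 (α=4/5) → [2758/15, 2348/15, 616/5]
+L3 (α=2/3) → [6088/45, 9038/45, 822/5]
+L4 (α=1/3) → [15416/135, 28876/135, 1969/15]
+L5 (α=1/4) → [24101/180, 17183/90, 2109/20]
= [134, 191, 105]

at x=1,y=0 over L1,L2,L3,L4,L6:
after L1 α=1/2: [181/2, 155/2, 231/2]
after L2 α=1/2: [237/4, 617/4, 395/4]
after L3 α=1/2: [745/8, 1301/8, 423/8]
after L4 α=7/8: [14801/64, 3989/64, 3223/64]
after L6 α=2/3: [33745/192, 27029/192, 21655/192]
= [176, 141, 113]

query (0,1) [L1,L2,L3,L4,L6] — begin 0,0,0
after L1 α=1/3: [247/3, 50, 242/3]
after L2 α=1/2: [439/6, 28, 127/3]
after L3 α=3/4: [1123/24, 595/4, 829/12]
after L4 α=0: [1123/24, 595/4, 829/12]
after L6 α=1/7: [257/4, 1905/14, 1233/14]
= [64, 136, 88]


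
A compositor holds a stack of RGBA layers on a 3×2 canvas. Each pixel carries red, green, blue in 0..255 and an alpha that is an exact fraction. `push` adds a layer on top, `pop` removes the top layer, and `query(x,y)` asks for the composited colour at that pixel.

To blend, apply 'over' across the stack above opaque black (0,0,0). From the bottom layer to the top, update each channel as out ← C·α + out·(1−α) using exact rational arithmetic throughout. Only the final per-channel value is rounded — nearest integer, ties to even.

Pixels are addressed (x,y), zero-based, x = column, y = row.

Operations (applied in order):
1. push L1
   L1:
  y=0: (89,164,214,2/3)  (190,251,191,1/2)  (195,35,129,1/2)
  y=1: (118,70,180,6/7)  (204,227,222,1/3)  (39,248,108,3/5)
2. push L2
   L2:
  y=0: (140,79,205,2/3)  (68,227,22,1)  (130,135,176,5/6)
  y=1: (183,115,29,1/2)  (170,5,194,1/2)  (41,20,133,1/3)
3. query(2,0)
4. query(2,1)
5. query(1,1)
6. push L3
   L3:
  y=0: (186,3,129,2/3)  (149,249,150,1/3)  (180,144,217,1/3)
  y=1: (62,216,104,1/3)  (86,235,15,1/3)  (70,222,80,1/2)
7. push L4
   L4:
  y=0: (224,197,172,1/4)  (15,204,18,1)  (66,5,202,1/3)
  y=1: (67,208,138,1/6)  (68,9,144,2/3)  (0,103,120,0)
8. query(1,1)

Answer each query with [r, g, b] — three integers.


at x=2,y=0 over L1,L2:
after L1 α=1/2: [195/2, 35/2, 129/2]
after L2 α=5/6: [1495/12, 1385/12, 1889/12]
→ [125, 115, 157]

at x=2,y=1 over L1,L2:
+L1 (α=3/5) → [117/5, 744/5, 324/5]
+L2 (α=1/3) → [439/15, 1588/15, 1313/15]
→ [29, 106, 88]

(1,1) stack=L1,L2; from [0,0,0]:
after L1 α=1/3: [68, 227/3, 74]
after L2 α=1/2: [119, 121/3, 134]
rounded: [119, 40, 134]

query (1,1) [L1,L2,L3,L4] — begin 0,0,0
after L1 α=1/3: [68, 227/3, 74]
after L2 α=1/2: [119, 121/3, 134]
after L3 α=1/3: [108, 947/9, 283/3]
after L4 α=2/3: [244/3, 1109/27, 1147/9]
→ [81, 41, 127]


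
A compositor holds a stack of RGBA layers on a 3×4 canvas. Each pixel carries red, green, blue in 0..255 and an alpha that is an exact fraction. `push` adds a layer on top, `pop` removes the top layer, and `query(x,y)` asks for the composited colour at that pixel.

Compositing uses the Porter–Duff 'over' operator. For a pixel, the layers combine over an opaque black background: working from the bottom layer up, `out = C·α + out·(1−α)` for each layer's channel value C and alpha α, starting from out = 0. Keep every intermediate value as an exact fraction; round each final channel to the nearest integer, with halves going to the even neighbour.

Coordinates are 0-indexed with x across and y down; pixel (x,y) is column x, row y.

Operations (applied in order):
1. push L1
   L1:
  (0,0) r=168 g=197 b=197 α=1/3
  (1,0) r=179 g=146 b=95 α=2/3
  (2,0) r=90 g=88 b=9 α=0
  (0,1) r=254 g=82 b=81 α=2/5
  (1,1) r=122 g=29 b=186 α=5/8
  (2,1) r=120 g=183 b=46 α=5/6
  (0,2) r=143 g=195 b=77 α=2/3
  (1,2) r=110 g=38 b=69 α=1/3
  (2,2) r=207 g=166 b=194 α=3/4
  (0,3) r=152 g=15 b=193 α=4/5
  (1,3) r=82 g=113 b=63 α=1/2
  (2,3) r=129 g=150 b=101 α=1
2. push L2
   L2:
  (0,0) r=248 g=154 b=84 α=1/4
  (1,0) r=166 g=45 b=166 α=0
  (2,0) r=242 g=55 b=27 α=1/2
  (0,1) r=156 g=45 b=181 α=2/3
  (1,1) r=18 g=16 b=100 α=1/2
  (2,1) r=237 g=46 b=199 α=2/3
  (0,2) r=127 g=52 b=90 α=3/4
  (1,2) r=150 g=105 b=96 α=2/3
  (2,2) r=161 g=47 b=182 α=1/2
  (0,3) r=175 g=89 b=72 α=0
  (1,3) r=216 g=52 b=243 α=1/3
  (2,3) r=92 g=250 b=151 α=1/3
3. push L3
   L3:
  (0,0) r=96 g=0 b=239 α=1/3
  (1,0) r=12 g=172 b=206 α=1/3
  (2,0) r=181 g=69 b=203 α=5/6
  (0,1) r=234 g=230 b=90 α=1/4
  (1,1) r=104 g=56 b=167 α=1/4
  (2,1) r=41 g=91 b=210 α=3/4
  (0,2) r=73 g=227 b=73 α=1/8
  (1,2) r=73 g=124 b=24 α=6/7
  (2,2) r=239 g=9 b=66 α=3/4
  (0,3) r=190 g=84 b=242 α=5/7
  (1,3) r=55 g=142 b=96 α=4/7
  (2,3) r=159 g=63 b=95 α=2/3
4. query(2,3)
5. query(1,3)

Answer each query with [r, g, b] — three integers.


query (2,3) [L1,L2,L3] — begin 0,0,0
+L1 (α=1) → [129, 150, 101]
+L2 (α=1/3) → [350/3, 550/3, 353/3]
+L3 (α=2/3) → [1304/9, 928/9, 923/9]
→ [145, 103, 103]

query (1,3) [L1,L2,L3] — begin 0,0,0
L1 α=1/2: [41, 113/2, 63/2]
L2 α=1/3: [298/3, 55, 102]
L3 α=4/7: [74, 733/7, 690/7]
rounded: [74, 105, 99]


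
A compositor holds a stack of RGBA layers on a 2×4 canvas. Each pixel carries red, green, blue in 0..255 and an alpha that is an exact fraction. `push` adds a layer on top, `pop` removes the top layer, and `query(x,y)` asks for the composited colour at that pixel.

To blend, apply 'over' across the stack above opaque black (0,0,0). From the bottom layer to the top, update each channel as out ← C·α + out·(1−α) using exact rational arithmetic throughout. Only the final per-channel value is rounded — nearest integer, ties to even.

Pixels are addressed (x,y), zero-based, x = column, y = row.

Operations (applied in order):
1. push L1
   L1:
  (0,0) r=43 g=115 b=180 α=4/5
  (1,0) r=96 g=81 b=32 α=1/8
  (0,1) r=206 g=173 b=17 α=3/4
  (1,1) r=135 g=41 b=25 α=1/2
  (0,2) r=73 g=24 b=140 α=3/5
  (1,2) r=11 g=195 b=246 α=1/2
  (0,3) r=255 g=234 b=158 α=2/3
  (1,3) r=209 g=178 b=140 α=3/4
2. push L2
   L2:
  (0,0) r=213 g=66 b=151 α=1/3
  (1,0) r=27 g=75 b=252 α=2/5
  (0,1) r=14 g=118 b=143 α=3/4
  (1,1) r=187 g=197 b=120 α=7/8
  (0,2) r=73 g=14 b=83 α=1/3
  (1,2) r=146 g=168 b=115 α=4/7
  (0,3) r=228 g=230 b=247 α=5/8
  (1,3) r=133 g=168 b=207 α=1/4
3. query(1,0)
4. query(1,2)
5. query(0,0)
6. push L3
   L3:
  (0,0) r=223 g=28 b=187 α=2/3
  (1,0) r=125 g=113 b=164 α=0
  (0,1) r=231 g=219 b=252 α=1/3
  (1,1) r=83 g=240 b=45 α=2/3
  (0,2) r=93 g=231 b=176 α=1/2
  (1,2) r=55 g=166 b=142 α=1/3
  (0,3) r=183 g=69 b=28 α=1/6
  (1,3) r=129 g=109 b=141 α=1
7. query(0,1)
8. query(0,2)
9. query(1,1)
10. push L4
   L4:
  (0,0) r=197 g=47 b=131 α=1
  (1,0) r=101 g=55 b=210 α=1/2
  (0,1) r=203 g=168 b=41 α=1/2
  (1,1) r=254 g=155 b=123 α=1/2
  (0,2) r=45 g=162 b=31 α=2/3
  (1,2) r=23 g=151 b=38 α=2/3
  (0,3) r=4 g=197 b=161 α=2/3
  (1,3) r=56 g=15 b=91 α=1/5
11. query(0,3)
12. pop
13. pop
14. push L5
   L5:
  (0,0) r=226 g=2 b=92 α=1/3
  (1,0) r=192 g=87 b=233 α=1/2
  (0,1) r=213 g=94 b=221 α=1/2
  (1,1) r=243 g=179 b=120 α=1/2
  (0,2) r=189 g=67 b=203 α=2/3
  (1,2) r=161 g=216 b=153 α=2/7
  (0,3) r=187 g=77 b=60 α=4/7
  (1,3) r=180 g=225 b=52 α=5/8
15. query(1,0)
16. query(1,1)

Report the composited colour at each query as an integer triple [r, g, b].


query (1,0) [L1,L2] — begin 0,0,0
+L1 (α=1/8) → [12, 81/8, 4]
+L2 (α=2/5) → [18, 1443/40, 516/5]
rounded: [18, 36, 103]

(1,2) stack=L1,L2; from [0,0,0]:
after L1 α=1/2: [11/2, 195/2, 123]
after L2 α=4/7: [1201/14, 1929/14, 829/7]
→ [86, 138, 118]

at x=0,y=0 over L1,L2:
after L1 α=4/5: [172/5, 92, 144]
after L2 α=1/3: [1409/15, 250/3, 439/3]
rounded: [94, 83, 146]

(0,1) stack=L1,L2,L3; from [0,0,0]:
L1 α=3/4: [309/2, 519/4, 51/4]
L2 α=3/4: [393/8, 1935/16, 1767/16]
L3 α=1/3: [439/4, 1229/8, 1261/8]
= [110, 154, 158]

query (0,2) [L1,L2,L3] — begin 0,0,0
L1 α=3/5: [219/5, 72/5, 84]
L2 α=1/3: [803/15, 214/15, 251/3]
L3 α=1/2: [1099/15, 3679/30, 779/6]
→ [73, 123, 130]

at x=1,y=1 over L1,L2,L3:
L1 α=1/2: [135/2, 41/2, 25/2]
L2 α=7/8: [2753/16, 2799/16, 1705/16]
L3 α=2/3: [1803/16, 3493/16, 3145/48]
→ [113, 218, 66]

at x=0,y=3 over L1,L2,L3,L4:
+L1 (α=2/3) → [170, 156, 316/3]
+L2 (α=5/8) → [825/4, 809/4, 1551/8]
+L3 (α=1/6) → [1619/8, 4321/24, 7979/48]
+L4 (α=2/3) → [561/8, 13777/72, 23435/144]
rounded: [70, 191, 163]

at x=1,y=0 over L1,L2,L5:
+L1 (α=1/8) → [12, 81/8, 4]
+L2 (α=2/5) → [18, 1443/40, 516/5]
+L5 (α=1/2) → [105, 4923/80, 1681/10]
→ [105, 62, 168]

query (1,1) [L1,L2,L5] — begin 0,0,0
L1 α=1/2: [135/2, 41/2, 25/2]
L2 α=7/8: [2753/16, 2799/16, 1705/16]
L5 α=1/2: [6641/32, 5663/32, 3625/32]
rounded: [208, 177, 113]


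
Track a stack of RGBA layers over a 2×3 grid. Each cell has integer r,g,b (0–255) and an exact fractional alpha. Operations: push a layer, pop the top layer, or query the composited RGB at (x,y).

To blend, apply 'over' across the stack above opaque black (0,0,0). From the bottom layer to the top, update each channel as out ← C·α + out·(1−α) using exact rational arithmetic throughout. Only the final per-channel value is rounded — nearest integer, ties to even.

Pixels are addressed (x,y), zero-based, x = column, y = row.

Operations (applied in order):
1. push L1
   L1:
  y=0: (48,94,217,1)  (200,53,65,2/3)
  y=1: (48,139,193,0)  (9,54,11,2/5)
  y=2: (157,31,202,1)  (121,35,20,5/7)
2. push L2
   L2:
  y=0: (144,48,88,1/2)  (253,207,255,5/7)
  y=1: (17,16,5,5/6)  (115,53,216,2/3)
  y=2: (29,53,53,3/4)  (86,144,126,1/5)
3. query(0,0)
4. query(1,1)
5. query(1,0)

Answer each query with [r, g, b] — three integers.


(0,0) stack=L1,L2; from [0,0,0]:
after L1 α=1: [48, 94, 217]
after L2 α=1/2: [96, 71, 305/2]
= [96, 71, 152]

at x=1,y=1 over L1,L2:
after L1 α=2/5: [18/5, 108/5, 22/5]
after L2 α=2/3: [1168/15, 638/15, 2182/15]
rounded: [78, 43, 145]

at x=1,y=0 over L1,L2:
+L1 (α=2/3) → [400/3, 106/3, 130/3]
+L2 (α=5/7) → [4595/21, 3317/21, 4085/21]
rounded: [219, 158, 195]


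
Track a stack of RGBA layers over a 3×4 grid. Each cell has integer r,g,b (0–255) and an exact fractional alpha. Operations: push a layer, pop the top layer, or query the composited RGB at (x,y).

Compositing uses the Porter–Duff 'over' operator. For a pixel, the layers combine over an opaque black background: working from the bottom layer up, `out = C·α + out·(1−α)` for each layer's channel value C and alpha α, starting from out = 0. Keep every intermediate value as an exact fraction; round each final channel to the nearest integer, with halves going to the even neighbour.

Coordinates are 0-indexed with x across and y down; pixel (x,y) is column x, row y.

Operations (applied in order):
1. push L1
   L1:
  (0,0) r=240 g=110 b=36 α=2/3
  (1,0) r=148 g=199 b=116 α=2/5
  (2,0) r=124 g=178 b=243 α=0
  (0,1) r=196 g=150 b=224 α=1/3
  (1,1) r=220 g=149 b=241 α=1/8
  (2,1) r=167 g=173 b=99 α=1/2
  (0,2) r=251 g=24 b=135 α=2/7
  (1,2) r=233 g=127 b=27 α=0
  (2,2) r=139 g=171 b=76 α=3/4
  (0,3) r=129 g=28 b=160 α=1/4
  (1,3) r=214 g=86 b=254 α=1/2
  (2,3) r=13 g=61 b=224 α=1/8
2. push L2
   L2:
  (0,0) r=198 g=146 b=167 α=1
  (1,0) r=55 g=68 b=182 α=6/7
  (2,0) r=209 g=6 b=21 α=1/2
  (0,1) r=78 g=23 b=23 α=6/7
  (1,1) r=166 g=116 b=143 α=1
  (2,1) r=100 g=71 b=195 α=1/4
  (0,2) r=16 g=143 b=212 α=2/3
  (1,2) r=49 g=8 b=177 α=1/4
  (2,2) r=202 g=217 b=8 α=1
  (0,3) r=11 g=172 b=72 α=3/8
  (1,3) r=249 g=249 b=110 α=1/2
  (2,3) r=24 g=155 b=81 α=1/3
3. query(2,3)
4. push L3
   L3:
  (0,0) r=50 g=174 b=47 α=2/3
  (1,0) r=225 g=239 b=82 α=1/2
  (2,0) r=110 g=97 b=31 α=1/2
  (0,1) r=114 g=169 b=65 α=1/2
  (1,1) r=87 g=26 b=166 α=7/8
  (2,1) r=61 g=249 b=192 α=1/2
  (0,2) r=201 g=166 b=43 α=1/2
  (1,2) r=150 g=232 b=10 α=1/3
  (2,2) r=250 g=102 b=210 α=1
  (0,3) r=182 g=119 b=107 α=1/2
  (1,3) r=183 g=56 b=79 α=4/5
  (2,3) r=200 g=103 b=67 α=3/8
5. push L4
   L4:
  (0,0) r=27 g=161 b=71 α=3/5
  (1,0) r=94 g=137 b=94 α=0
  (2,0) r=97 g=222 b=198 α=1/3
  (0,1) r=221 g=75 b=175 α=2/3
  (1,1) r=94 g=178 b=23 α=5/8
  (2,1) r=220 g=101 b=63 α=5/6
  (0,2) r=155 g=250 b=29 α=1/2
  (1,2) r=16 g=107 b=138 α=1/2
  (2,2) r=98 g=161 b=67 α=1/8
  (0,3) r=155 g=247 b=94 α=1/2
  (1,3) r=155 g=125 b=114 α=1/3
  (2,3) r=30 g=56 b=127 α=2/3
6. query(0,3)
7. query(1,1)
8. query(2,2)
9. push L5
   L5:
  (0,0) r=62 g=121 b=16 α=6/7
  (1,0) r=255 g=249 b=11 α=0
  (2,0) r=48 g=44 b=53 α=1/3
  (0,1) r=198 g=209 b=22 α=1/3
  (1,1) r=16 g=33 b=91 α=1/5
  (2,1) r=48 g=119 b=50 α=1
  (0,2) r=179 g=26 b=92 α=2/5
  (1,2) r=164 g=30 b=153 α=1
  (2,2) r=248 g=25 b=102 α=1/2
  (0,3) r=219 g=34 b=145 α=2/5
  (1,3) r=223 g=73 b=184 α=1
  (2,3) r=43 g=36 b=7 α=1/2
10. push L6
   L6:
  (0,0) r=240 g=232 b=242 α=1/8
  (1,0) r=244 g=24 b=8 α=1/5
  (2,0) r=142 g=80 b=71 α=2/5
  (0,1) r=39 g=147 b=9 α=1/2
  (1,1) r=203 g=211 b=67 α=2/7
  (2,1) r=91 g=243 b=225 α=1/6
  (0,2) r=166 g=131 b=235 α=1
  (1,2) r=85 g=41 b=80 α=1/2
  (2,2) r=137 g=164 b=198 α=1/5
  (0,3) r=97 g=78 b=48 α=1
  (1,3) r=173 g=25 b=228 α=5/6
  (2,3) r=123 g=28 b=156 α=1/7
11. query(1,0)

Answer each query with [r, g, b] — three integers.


at x=2,y=3 over L1,L2:
after L1 α=1/8: [13/8, 61/8, 28]
after L2 α=1/3: [109/12, 227/4, 137/3]
= [9, 57, 46]

(0,3) stack=L1,L2,L3,L4; from [0,0,0]:
after L1 α=1/4: [129/4, 7, 40]
after L2 α=3/8: [777/32, 551/8, 52]
after L3 α=1/2: [6601/64, 1503/16, 159/2]
after L4 α=1/2: [16521/128, 5455/32, 347/4]
→ [129, 170, 87]

(1,1) stack=L1,L2,L3,L4; from [0,0,0]:
+L1 (α=1/8) → [55/2, 149/8, 241/8]
+L2 (α=1) → [166, 116, 143]
+L3 (α=7/8) → [775/8, 149/4, 1305/8]
+L4 (α=5/8) → [6085/64, 4007/32, 4835/64]
→ [95, 125, 76]

at x=2,y=2 over L1,L2,L3,L4:
L1 α=3/4: [417/4, 513/4, 57]
L2 α=1: [202, 217, 8]
L3 α=1: [250, 102, 210]
L4 α=1/8: [231, 875/8, 1537/8]
rounded: [231, 109, 192]

(1,0) stack=L1,L2,L3,L4,L5,L6; from [0,0,0]:
after L1 α=2/5: [296/5, 398/5, 232/5]
after L2 α=6/7: [278/5, 2438/35, 5692/35]
after L3 α=1/2: [1403/10, 10803/70, 4281/35]
after L4 α=0: [1403/10, 10803/70, 4281/35]
after L5 α=0: [1403/10, 10803/70, 4281/35]
after L6 α=1/5: [4026/25, 22446/175, 17404/175]
= [161, 128, 99]


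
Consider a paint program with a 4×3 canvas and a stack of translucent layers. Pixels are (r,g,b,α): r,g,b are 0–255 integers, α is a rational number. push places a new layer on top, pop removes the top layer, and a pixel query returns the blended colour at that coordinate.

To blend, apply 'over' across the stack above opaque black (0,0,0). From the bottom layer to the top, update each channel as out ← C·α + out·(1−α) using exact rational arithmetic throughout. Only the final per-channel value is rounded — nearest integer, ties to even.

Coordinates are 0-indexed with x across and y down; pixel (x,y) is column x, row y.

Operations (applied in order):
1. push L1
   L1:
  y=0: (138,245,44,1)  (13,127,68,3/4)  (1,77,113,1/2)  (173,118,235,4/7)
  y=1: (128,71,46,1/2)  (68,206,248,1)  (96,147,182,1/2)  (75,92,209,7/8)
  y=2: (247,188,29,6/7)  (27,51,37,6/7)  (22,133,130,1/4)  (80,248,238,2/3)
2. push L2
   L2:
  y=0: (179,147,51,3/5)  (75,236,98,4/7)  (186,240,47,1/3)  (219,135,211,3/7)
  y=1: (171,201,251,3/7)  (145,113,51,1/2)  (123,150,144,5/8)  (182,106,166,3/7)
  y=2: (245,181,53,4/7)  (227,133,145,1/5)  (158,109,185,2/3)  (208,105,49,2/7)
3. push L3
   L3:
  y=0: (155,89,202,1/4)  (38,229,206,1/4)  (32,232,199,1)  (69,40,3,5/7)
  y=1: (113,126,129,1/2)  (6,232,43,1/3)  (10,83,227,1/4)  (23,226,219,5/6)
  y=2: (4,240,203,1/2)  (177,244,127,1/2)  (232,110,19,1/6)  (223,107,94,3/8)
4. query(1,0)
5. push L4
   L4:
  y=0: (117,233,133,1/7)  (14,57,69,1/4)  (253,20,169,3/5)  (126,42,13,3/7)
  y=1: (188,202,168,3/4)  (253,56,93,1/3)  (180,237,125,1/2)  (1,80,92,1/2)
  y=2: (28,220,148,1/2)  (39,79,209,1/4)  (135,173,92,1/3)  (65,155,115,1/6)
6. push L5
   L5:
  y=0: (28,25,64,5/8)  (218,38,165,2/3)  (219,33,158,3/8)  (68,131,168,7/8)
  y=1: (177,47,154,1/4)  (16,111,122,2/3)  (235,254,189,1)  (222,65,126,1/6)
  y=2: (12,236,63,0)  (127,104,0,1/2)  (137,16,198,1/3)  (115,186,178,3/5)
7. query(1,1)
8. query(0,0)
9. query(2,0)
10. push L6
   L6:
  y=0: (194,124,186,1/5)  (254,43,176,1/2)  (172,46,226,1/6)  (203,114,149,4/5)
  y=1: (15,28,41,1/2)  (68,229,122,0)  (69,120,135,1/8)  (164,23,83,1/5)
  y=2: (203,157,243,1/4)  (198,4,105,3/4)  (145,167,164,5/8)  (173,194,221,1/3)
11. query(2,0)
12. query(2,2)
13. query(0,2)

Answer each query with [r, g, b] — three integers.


query (1,0) [L1,L2,L3] — begin 0,0,0
L1 α=3/4: [39/4, 381/4, 51]
L2 α=4/7: [1317/28, 4919/28, 545/7]
L3 α=1/4: [5015/112, 21169/112, 3077/28]
→ [45, 189, 110]

(1,1) stack=L1,L2,L3,L4,L5; from [0,0,0]:
L1 α=1: [68, 206, 248]
L2 α=1/2: [213/2, 319/2, 299/2]
L3 α=1/3: [73, 551/3, 114]
L4 α=1/3: [133, 1270/9, 107]
L5 α=2/3: [55, 3268/27, 117]
→ [55, 121, 117]

query (0,0) [L1,L2,L3,L4,L5] — begin 0,0,0
after L1 α=1: [138, 245, 44]
after L2 α=3/5: [813/5, 931/5, 241/5]
after L3 α=1/4: [1607/10, 1619/10, 1733/20]
after L4 α=1/7: [5406/35, 6022/35, 6529/70]
after L5 α=5/8: [10559/140, 22441/280, 41987/560]
= [75, 80, 75]

at x=2,y=0 over L1,L2,L3,L4,L5:
after L1 α=1/2: [1/2, 77/2, 113/2]
after L2 α=1/3: [187/3, 317/3, 160/3]
after L3 α=1: [32, 232, 199]
after L4 α=3/5: [823/5, 524/5, 181]
after L5 α=3/8: [185, 623/8, 1379/8]
= [185, 78, 172]

(2,0) stack=L1,L2,L3,L4,L5,L6; from [0,0,0]:
L1 α=1/2: [1/2, 77/2, 113/2]
L2 α=1/3: [187/3, 317/3, 160/3]
L3 α=1: [32, 232, 199]
L4 α=3/5: [823/5, 524/5, 181]
L5 α=3/8: [185, 623/8, 1379/8]
L6 α=1/6: [1097/6, 1161/16, 2901/16]
→ [183, 73, 181]

at x=2,y=2 over L1,L2,L3,L4,L5,L6:
after L1 α=1/4: [11/2, 133/4, 65/2]
after L2 α=2/3: [643/6, 335/4, 805/6]
after L3 α=1/6: [4607/36, 705/8, 4139/36]
after L4 α=1/3: [7037/54, 1397/12, 5795/54]
after L5 α=1/3: [10736/81, 1493/18, 11141/81]
after L6 α=5/8: [30311/216, 6503/48, 33281/216]
= [140, 135, 154]

at x=0,y=2 over L1,L2,L3,L4,L5,L6:
after L1 α=6/7: [1482/7, 1128/7, 174/7]
after L2 α=4/7: [11306/49, 8452/49, 2006/49]
after L3 α=1/2: [5751/49, 10106/49, 11953/98]
after L4 α=1/2: [7123/98, 10443/49, 26457/196]
after L5 α=0: [7123/98, 10443/49, 26457/196]
after L6 α=1/4: [41263/392, 19511/98, 126999/784]
→ [105, 199, 162]


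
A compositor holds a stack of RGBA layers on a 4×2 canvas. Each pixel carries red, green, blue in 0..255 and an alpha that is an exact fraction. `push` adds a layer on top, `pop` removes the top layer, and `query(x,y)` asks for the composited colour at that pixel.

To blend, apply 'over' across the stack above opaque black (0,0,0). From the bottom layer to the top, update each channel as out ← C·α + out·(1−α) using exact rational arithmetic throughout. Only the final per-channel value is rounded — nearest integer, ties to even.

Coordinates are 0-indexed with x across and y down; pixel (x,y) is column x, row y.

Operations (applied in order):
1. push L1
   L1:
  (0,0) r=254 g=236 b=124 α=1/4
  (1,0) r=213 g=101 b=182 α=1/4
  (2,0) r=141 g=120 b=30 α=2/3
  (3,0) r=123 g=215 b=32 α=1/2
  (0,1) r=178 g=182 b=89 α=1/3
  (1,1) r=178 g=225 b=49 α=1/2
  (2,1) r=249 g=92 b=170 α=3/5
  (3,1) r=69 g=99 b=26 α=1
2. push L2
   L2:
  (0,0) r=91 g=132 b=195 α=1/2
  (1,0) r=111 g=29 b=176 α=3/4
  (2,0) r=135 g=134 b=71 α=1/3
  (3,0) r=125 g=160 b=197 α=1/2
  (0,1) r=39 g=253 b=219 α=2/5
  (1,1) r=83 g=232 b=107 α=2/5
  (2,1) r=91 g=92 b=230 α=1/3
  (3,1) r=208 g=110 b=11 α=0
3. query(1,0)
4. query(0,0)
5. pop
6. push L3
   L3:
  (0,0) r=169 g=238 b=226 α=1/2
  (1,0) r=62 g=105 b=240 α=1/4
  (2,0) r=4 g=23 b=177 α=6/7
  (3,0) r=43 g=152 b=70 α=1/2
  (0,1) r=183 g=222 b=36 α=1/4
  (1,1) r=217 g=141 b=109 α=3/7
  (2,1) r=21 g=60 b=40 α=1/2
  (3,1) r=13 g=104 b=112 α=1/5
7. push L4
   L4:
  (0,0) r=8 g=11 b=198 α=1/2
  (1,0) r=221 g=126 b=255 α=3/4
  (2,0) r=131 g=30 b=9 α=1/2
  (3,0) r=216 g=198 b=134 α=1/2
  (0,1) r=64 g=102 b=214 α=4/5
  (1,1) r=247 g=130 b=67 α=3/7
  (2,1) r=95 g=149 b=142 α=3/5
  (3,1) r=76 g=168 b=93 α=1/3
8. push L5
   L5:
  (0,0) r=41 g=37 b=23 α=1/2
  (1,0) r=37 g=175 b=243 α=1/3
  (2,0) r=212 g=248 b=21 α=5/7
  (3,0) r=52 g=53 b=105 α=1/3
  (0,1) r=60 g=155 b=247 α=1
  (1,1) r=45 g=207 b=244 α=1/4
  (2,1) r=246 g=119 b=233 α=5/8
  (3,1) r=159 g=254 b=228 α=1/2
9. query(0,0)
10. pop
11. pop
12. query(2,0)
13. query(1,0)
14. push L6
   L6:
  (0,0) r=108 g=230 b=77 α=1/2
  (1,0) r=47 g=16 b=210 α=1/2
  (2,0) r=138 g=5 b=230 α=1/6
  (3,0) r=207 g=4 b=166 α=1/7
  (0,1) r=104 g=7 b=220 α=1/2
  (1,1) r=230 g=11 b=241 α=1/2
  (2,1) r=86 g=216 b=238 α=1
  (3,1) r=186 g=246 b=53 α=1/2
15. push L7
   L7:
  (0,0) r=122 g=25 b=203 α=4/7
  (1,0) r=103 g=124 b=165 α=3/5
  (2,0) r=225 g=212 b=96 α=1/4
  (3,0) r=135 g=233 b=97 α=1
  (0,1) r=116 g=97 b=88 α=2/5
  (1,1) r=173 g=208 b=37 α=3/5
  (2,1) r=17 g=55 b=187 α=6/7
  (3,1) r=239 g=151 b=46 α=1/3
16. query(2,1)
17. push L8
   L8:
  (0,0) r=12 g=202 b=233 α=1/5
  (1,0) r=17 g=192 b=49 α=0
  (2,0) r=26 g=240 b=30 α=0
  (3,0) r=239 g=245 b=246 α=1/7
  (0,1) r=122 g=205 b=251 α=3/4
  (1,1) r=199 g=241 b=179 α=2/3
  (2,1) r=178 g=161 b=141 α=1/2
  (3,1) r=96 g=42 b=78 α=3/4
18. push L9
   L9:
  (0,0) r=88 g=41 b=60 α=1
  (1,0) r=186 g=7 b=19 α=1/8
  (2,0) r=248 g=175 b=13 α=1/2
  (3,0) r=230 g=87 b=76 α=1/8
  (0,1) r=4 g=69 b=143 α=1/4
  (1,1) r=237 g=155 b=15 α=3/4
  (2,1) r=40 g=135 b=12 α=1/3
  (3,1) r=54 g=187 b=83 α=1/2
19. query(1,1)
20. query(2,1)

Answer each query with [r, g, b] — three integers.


(1,0) stack=L1,L2; from [0,0,0]:
after L1 α=1/4: [213/4, 101/4, 91/2]
after L2 α=3/4: [1545/16, 449/16, 1147/8]
rounded: [97, 28, 143]

at x=0,y=0 over L1,L2:
+L1 (α=1/4) → [127/2, 59, 31]
+L2 (α=1/2) → [309/4, 191/2, 113]
→ [77, 96, 113]

at x=0,y=0 over L1,L3,L4,L5:
L1 α=1/4: [127/2, 59, 31]
L3 α=1/2: [465/4, 297/2, 257/2]
L4 α=1/2: [497/8, 319/4, 653/4]
L5 α=1/2: [825/16, 467/8, 745/8]
rounded: [52, 58, 93]

at x=2,y=0 over L1,L3:
+L1 (α=2/3) → [94, 80, 20]
+L3 (α=6/7) → [118/7, 218/7, 1082/7]
→ [17, 31, 155]

query (1,0) [L1,L3] — begin 0,0,0
L1 α=1/4: [213/4, 101/4, 91/2]
L3 α=1/4: [887/16, 723/16, 753/8]
→ [55, 45, 94]

at x=2,y=1 over L1,L3,L6,L7:
+L1 (α=3/5) → [747/5, 276/5, 102]
+L3 (α=1/2) → [426/5, 288/5, 71]
+L6 (α=1) → [86, 216, 238]
+L7 (α=6/7) → [188/7, 78, 1360/7]
rounded: [27, 78, 194]

query (1,1) [L1,L3,L6,L7,L8,L9] — begin 0,0,0
after L1 α=1/2: [89, 225/2, 49/2]
after L3 α=3/7: [1007/7, 873/7, 425/7]
after L6 α=1/2: [2617/14, 475/7, 1056/7]
after L7 α=3/5: [1250/7, 5318/35, 2889/35]
after L8 α=2/3: [4036/21, 7396/35, 15419/105]
after L9 α=3/4: [18967/84, 23671/140, 5036/105]
rounded: [226, 169, 48]

query (2,1) [L1,L3,L6,L7,L8,L9] — begin 0,0,0
L1 α=3/5: [747/5, 276/5, 102]
L3 α=1/2: [426/5, 288/5, 71]
L6 α=1: [86, 216, 238]
L7 α=6/7: [188/7, 78, 1360/7]
L8 α=1/2: [717/7, 239/2, 2347/14]
L9 α=1/3: [1714/21, 374/3, 2431/21]
= [82, 125, 116]
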